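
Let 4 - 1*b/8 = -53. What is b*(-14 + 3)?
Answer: -5016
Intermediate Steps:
b = 456 (b = 32 - 8*(-53) = 32 + 424 = 456)
b*(-14 + 3) = 456*(-14 + 3) = 456*(-11) = -5016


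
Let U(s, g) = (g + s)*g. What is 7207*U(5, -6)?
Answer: 43242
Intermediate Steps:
U(s, g) = g*(g + s)
7207*U(5, -6) = 7207*(-6*(-6 + 5)) = 7207*(-6*(-1)) = 7207*6 = 43242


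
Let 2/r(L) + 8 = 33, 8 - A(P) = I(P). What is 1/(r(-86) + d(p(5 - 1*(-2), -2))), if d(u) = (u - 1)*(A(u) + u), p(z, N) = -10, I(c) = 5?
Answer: 25/1927 ≈ 0.012974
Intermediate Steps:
A(P) = 3 (A(P) = 8 - 1*5 = 8 - 5 = 3)
r(L) = 2/25 (r(L) = 2/(-8 + 33) = 2/25)
d(u) = (-1 + u)*(3 + u) (d(u) = (u - 1)*(3 + u) = (-1 + u)*(3 + u))
1/(r(-86) + d(p(5 - 1*(-2), -2))) = 1/(2/25 + (-3 + (-10)² + 2*(-10))) = 1/(2/25 + (-3 + 100 - 20)) = 1/(2/25 + 77) = 1/(1927/25) = 25/1927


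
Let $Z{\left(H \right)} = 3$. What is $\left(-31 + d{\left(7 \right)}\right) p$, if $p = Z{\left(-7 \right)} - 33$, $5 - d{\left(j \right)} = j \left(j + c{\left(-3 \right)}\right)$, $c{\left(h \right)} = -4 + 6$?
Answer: $2670$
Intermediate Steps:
$c{\left(h \right)} = 2$
$d{\left(j \right)} = 5 - j \left(2 + j\right)$ ($d{\left(j \right)} = 5 - j \left(j + 2\right) = 5 - j \left(2 + j\right)$)
$p = -30$ ($p = 3 - 33 = -30$)
$\left(-31 + d{\left(7 \right)}\right) p = \left(-31 - 58\right) \left(-30\right) = \left(-89\right) \left(-30\right) = 2670$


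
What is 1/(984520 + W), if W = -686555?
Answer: 1/297965 ≈ 3.3561e-6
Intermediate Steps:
1/(984520 + W) = 1/(984520 - 686555) = 1/297965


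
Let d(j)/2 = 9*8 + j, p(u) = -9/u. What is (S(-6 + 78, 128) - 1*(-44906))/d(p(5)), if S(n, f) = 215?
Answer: 225605/702 ≈ 321.37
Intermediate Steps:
d(j) = 144 + 2*j (d(j) = 2*(9*8 + j) = 2*(72 + j) = 144 + 2*j)
(S(-6 + 78, 128) - 1*(-44906))/d(p(5)) = (215 - 1*(-44906))/(144 + 2*(-9/5)) = (215 + 44906)/(144 + 2*(-9*1/5)) = 45121/(144 + 2*(-9/5)) = 45121/(144 - 18/5) = 45121/(702/5) = 45121*(5/702) = 225605/702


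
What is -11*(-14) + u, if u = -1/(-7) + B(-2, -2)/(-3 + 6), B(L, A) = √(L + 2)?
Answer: 1079/7 ≈ 154.14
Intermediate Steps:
B(L, A) = √(2 + L)
u = ⅐ (u = -1/(-7) + √(2 - 2)/(-3 + 6) = -1*(-⅐) + √0/3 = ⅐ + 0*(⅓) = ⅐ + 0 = ⅐ ≈ 0.14286)
-11*(-14) + u = -11*(-14) + ⅐ = 154 + ⅐ = 1079/7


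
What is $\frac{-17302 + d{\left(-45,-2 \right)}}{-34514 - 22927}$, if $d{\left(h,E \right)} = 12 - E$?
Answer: $\frac{17288}{57441} \approx 0.30097$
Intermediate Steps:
$\frac{-17302 + d{\left(-45,-2 \right)}}{-34514 - 22927} = \frac{-17302 + \left(12 - -2\right)}{-34514 - 22927} = \frac{-17302 + \left(12 + 2\right)}{-57441} = \left(-17302 + 14\right) \left(- \frac{1}{57441}\right) = \left(-17288\right) \left(- \frac{1}{57441}\right) = \frac{17288}{57441}$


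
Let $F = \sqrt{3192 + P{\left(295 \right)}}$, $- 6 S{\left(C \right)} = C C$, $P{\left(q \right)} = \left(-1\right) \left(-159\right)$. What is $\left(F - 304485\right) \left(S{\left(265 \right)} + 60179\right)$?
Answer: $- \frac{29519719255}{2} + \frac{290849 \sqrt{3351}}{6} \approx -1.4757 \cdot 10^{10}$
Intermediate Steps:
$P{\left(q \right)} = 159$
$S{\left(C \right)} = - \frac{C^{2}}{6}$ ($S{\left(C \right)} = - \frac{C C}{6} = - \frac{C^{2}}{6}$)
$F = \sqrt{3351}$ ($F = \sqrt{3192 + 159} = \sqrt{3351} \approx 57.888$)
$\left(F - 304485\right) \left(S{\left(265 \right)} + 60179\right) = \left(\sqrt{3351} - 304485\right) \left(- \frac{265^{2}}{6} + 60179\right) = \left(-304485 + \sqrt{3351}\right) \left(\left(- \frac{1}{6}\right) 70225 + 60179\right) = \left(-304485 + \sqrt{3351}\right) \left(- \frac{70225}{6} + 60179\right) = \left(-304485 + \sqrt{3351}\right) \frac{290849}{6} = - \frac{29519719255}{2} + \frac{290849 \sqrt{3351}}{6}$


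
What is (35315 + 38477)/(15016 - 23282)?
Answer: -36896/4133 ≈ -8.9272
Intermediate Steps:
(35315 + 38477)/(15016 - 23282) = 73792/(-8266) = 73792*(-1/8266) = -36896/4133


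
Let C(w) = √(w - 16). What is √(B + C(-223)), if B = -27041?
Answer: √(-27041 + I*√239) ≈ 0.047 + 164.44*I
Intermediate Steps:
C(w) = √(-16 + w)
√(B + C(-223)) = √(-27041 + √(-16 - 223)) = √(-27041 + √(-239)) = √(-27041 + I*√239)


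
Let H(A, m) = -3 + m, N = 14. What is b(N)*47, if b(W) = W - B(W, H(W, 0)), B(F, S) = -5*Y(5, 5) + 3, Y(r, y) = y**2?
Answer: 6392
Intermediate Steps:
B(F, S) = -122 (B(F, S) = -5*5**2 + 3 = -5*25 + 3 = -125 + 3 = -122)
b(W) = 122 + W (b(W) = W - 1*(-122) = W + 122 = 122 + W)
b(N)*47 = (122 + 14)*47 = 136*47 = 6392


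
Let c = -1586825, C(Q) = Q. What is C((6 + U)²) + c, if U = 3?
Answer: -1586744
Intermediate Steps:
C((6 + U)²) + c = (6 + 3)² - 1586825 = 9² - 1586825 = 81 - 1586825 = -1586744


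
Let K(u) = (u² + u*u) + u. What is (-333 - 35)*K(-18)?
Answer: -231840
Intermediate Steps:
K(u) = u + 2*u² (K(u) = (u² + u²) + u = 2*u² + u = u + 2*u²)
(-333 - 35)*K(-18) = (-333 - 35)*(-18*(1 + 2*(-18))) = -(-6624)*(1 - 36) = -(-6624)*(-35) = -368*630 = -231840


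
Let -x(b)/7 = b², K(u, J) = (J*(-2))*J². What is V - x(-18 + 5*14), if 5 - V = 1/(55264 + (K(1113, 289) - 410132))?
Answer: 920711903599/48630006 ≈ 18933.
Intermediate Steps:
K(u, J) = -2*J³ (K(u, J) = (-2*J)*J² = -2*J³)
V = 243150031/48630006 (V = 5 - 1/(55264 + (-2*289³ - 410132)) = 5 - 1/(55264 + (-2*24137569 - 410132)) = 5 - 1/(55264 + (-48275138 - 410132)) = 5 - 1/(55264 - 48685270) = 5 - 1/(-48630006) = 5 - 1*(-1/48630006) = 5 + 1/48630006 = 243150031/48630006 ≈ 5.0000)
x(b) = -7*b²
V - x(-18 + 5*14) = 243150031/48630006 - (-7)*(-18 + 5*14)² = 243150031/48630006 - (-7)*(-18 + 70)² = 243150031/48630006 - (-7)*52² = 243150031/48630006 - (-7)*2704 = 243150031/48630006 - 1*(-18928) = 243150031/48630006 + 18928 = 920711903599/48630006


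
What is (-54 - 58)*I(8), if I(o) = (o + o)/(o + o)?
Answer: -112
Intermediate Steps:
I(o) = 1 (I(o) = (2*o)/((2*o)) = (2*o)*(1/(2*o)) = 1)
(-54 - 58)*I(8) = (-54 - 58)*1 = -112*1 = -112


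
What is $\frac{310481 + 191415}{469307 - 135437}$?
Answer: $\frac{250948}{166935} \approx 1.5033$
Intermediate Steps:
$\frac{310481 + 191415}{469307 - 135437} = \frac{501896}{333870} = 501896 \cdot \frac{1}{333870} = \frac{250948}{166935}$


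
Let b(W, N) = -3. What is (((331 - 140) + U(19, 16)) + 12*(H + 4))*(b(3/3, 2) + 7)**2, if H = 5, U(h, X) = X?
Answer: 5040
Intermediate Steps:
(((331 - 140) + U(19, 16)) + 12*(H + 4))*(b(3/3, 2) + 7)**2 = (((331 - 140) + 16) + 12*(5 + 4))*(-3 + 7)**2 = ((191 + 16) + 12*9)*4**2 = (207 + 108)*16 = 315*16 = 5040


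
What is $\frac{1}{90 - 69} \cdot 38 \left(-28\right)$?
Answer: $- \frac{152}{3} \approx -50.667$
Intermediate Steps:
$\frac{1}{90 - 69} \cdot 38 \left(-28\right) = \frac{1}{21} \cdot 38 \left(-28\right) = \frac{38}{21} \left(-28\right) = - \frac{152}{3}$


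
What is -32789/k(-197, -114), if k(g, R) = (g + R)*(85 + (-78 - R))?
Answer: 32789/37631 ≈ 0.87133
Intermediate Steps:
k(g, R) = (7 - R)*(R + g) (k(g, R) = (R + g)*(7 - R) = (7 - R)*(R + g))
-32789/k(-197, -114) = -32789/(-1*(-114)² + 7*(-114) + 7*(-197) - 1*(-114)*(-197)) = -32789/(-1*12996 - 798 - 1379 - 22458) = -32789/(-12996 - 798 - 1379 - 22458) = -32789/(-37631) = -32789*(-1/37631) = 32789/37631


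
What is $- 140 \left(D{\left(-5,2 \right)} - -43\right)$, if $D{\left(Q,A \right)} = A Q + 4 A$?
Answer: $-5740$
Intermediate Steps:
$D{\left(Q,A \right)} = 4 A + A Q$
$- 140 \left(D{\left(-5,2 \right)} - -43\right) = - 140 \left(2 \left(4 - 5\right) - -43\right) = - 140 \left(2 \left(-1\right) + 43\right) = - 140 \left(-2 + 43\right) = \left(-140\right) 41 = -5740$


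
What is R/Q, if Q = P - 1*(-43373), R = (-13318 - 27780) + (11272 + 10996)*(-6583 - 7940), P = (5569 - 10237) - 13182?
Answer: -323439262/25523 ≈ -12672.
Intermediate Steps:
P = -17850 (P = -4668 - 13182 = -17850)
R = -323439262 (R = -41098 + 22268*(-14523) = -41098 - 323398164 = -323439262)
Q = 25523 (Q = -17850 - 1*(-43373) = -17850 + 43373 = 25523)
R/Q = -323439262/25523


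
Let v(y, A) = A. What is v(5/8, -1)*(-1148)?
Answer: 1148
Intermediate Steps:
v(5/8, -1)*(-1148) = -1*(-1148) = 1148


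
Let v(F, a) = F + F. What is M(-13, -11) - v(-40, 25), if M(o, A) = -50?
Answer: 30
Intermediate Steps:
v(F, a) = 2*F
M(-13, -11) - v(-40, 25) = -50 - 2*(-40) = -50 - 1*(-80) = -50 + 80 = 30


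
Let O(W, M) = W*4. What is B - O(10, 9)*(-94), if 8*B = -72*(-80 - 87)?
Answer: 5263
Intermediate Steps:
B = 1503 (B = (-72*(-80 - 87))/8 = (-72*(-167))/8 = (⅛)*12024 = 1503)
O(W, M) = 4*W
B - O(10, 9)*(-94) = 1503 - 4*10*(-94) = 1503 - 40*(-94) = 1503 - 1*(-3760) = 1503 + 3760 = 5263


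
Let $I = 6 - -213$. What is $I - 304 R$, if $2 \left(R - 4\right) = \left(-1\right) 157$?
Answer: $22867$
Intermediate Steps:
$R = - \frac{149}{2}$ ($R = 4 + \frac{\left(-1\right) 157}{2} = 4 + \frac{1}{2} \left(-157\right) = 4 - \frac{157}{2} = - \frac{149}{2} \approx -74.5$)
$I = 219$ ($I = 6 + 213 = 219$)
$I - 304 R = 219 - -22648 = 219 + 22648 = 22867$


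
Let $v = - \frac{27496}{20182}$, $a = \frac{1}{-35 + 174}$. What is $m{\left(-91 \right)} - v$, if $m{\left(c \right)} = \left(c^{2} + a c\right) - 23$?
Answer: $\frac{11584068133}{1402649} \approx 8258.7$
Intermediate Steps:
$a = \frac{1}{139} \approx 0.0071942$
$v = - \frac{13748}{10091}$ ($v = \left(-27496\right) \frac{1}{20182} = - \frac{13748}{10091} \approx -1.3624$)
$m{\left(c \right)} = -23 + c^{2} + \frac{c}{139}$ ($m{\left(c \right)} = \left(c^{2} + \frac{c}{139}\right) - 23 = -23 + c^{2} + \frac{c}{139}$)
$m{\left(-91 \right)} - v = \left(-23 + \left(-91\right)^{2} + \frac{1}{139} \left(-91\right)\right) - - \frac{13748}{10091} = \left(-23 + 8281 - \frac{91}{139}\right) + \frac{13748}{10091} = \frac{1147771}{139} + \frac{13748}{10091} = \frac{11584068133}{1402649}$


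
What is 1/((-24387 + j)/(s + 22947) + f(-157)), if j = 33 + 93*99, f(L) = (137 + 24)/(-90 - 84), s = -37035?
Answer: 408552/61235 ≈ 6.6719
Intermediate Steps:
f(L) = -161/174 (f(L) = 161/(-174) = 161*(-1/174) = -161/174)
j = 9240 (j = 33 + 9207 = 9240)
1/((-24387 + j)/(s + 22947) + f(-157)) = 1/((-24387 + 9240)/(-37035 + 22947) - 161/174) = 1/(-15147/(-14088) - 161/174) = 1/(-15147*(-1/14088) - 161/174) = 1/(5049/4696 - 161/174) = 1/(61235/408552) = 408552/61235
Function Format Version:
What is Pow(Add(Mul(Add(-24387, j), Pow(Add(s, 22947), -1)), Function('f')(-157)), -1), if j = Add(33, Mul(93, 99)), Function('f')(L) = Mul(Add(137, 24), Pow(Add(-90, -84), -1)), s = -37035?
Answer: Rational(408552, 61235) ≈ 6.6719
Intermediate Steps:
Function('f')(L) = Rational(-161, 174) (Function('f')(L) = Mul(161, Pow(-174, -1)) = Mul(161, Rational(-1, 174)) = Rational(-161, 174))
j = 9240 (j = Add(33, 9207) = 9240)
Pow(Add(Mul(Add(-24387, j), Pow(Add(s, 22947), -1)), Function('f')(-157)), -1) = Pow(Add(Mul(Add(-24387, 9240), Pow(Add(-37035, 22947), -1)), Rational(-161, 174)), -1) = Pow(Add(Mul(-15147, Pow(-14088, -1)), Rational(-161, 174)), -1) = Pow(Add(Mul(-15147, Rational(-1, 14088)), Rational(-161, 174)), -1) = Pow(Add(Rational(5049, 4696), Rational(-161, 174)), -1) = Pow(Rational(61235, 408552), -1) = Rational(408552, 61235)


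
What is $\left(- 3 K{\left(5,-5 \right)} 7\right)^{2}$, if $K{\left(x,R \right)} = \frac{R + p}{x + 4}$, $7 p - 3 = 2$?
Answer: $100$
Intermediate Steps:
$p = \frac{5}{7}$ ($p = \frac{3}{7} + \frac{1}{7} \cdot 2 = \frac{3}{7} + \frac{2}{7} = \frac{5}{7} \approx 0.71429$)
$K{\left(x,R \right)} = \frac{\frac{5}{7} + R}{4 + x}$ ($K{\left(x,R \right)} = \frac{R + \frac{5}{7}}{x + 4} = \frac{\frac{5}{7} + R}{4 + x}$)
$\left(- 3 K{\left(5,-5 \right)} 7\right)^{2} = \left(- 3 \frac{\frac{5}{7} - 5}{4 + 5} \cdot 7\right)^{2} = \left(- 3 \cdot \frac{1}{9} \left(- \frac{30}{7}\right) 7\right)^{2} = \left(\left(-3\right) \left(- \frac{10}{21}\right) 7\right)^{2} = \left(\frac{10}{7} \cdot 7\right)^{2} = 10^{2} = 100$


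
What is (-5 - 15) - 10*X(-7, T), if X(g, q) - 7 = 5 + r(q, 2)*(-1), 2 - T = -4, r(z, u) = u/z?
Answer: -410/3 ≈ -136.67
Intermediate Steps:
T = 6 (T = 2 - 1*(-4) = 2 + 4 = 6)
X(g, q) = 12 - 2/q (X(g, q) = 7 + (5 + (2/q)*(-1)) = 7 + (5 - 2/q) = 12 - 2/q)
(-5 - 15) - 10*X(-7, T) = (-5 - 15) - 10*(12 - 2/6) = -20 - 10*(12 - 2*⅙) = -20 - 10*(12 - ⅓) = -20 - 10*35/3 = -20 - 350/3 = -410/3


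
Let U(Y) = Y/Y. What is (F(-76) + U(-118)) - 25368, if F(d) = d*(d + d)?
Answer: -13815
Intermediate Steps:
F(d) = 2*d² (F(d) = d*(2*d) = 2*d²)
U(Y) = 1
(F(-76) + U(-118)) - 25368 = (2*(-76)² + 1) - 25368 = (2*5776 + 1) - 25368 = (11552 + 1) - 25368 = 11553 - 25368 = -13815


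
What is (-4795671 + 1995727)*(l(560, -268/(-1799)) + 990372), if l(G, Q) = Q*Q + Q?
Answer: -1282070952119318976/462343 ≈ -2.7730e+12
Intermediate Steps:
l(G, Q) = Q + Q² (l(G, Q) = Q² + Q = Q + Q²)
(-4795671 + 1995727)*(l(560, -268/(-1799)) + 990372) = (-4795671 + 1995727)*((-268/(-1799))*(1 - 268/(-1799)) + 990372) = -2799944*((-268*(-1/1799))*(1 - 268*(-1/1799)) + 990372) = -2799944*(268*(1 + 268/1799)/1799 + 990372) = -2799944*((268/1799)*(2067/1799) + 990372) = -2799944*(553956/3236401 + 990372) = -2799944*3205241485128/3236401 = -1282070952119318976/462343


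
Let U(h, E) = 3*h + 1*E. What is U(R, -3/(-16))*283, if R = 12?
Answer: 163857/16 ≈ 10241.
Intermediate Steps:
U(h, E) = E + 3*h (U(h, E) = 3*h + E = E + 3*h)
U(R, -3/(-16))*283 = (-3/(-16) + 3*12)*283 = (-3*(-1/16) + 36)*283 = (3/16 + 36)*283 = (579/16)*283 = 163857/16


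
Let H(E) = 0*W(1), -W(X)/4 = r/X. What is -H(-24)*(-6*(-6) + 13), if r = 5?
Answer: 0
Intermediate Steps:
W(X) = -20/X
H(E) = 0 (H(E) = 0*(-20/1) = 0*(-20*1) = 0*(-20) = 0)
-H(-24)*(-6*(-6) + 13) = -0*(-6*(-6) + 13) = -0*(36 + 13) = -0*49 = -1*0 = 0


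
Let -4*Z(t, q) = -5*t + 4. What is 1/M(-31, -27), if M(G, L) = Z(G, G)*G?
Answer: 4/4929 ≈ 0.00081152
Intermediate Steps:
Z(t, q) = -1 + 5*t/4 (Z(t, q) = -(-5*t + 4)/4 = -(4 - 5*t)/4 = -1 + 5*t/4)
M(G, L) = G*(-1 + 5*G/4) (M(G, L) = (-1 + 5*G/4)*G = G*(-1 + 5*G/4))
1/M(-31, -27) = 1/((1/4)*(-31)*(-4 + 5*(-31))) = 1/((1/4)*(-31)*(-4 - 155)) = 1/((1/4)*(-31)*(-159)) = 1/(4929/4) = 4/4929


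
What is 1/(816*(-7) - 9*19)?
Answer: -1/5883 ≈ -0.00016998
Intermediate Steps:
1/(816*(-7) - 9*19) = 1/(-5712 - 171) = 1/(-5883) = -1/5883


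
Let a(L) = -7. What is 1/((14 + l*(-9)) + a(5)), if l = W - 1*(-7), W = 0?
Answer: -1/56 ≈ -0.017857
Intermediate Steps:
l = 7 (l = 0 - 1*(-7) = 0 + 7 = 7)
1/((14 + l*(-9)) + a(5)) = 1/((14 + 7*(-9)) - 7) = 1/((14 - 63) - 7) = 1/(-49 - 7) = 1/(-56) = -1/56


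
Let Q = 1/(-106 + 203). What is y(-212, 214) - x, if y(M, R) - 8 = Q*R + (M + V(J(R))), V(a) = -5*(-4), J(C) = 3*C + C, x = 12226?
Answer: -1203556/97 ≈ -12408.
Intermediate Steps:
J(C) = 4*C
V(a) = 20
Q = 1/97 ≈ 0.010309
y(M, R) = 28 + M + R/97 (y(M, R) = 8 + (R/97 + (M + 20)) = 8 + (R/97 + (20 + M)) = 8 + (20 + M + R/97) = 28 + M + R/97)
y(-212, 214) - x = (28 - 212 + (1/97)*214) - 1*12226 = (28 - 212 + 214/97) - 12226 = -17634/97 - 12226 = -1203556/97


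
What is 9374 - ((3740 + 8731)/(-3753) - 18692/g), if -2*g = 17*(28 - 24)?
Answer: 187735681/21267 ≈ 8827.6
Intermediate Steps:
g = -34 (g = -17*(28 - 24)/2 = -17*4/2 = -1/2*68 = -34)
9374 - ((3740 + 8731)/(-3753) - 18692/g) = 9374 - ((3740 + 8731)/(-3753) - 18692/(-34)) = 9374 - (12471*(-1/3753) - 18692*(-1/34)) = 9374 - (-4157/1251 + 9346/17) = 9374 - 1*11621177/21267 = 9374 - 11621177/21267 = 187735681/21267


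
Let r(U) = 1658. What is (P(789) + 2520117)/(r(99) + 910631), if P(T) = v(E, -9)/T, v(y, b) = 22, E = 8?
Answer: 1988372335/719796021 ≈ 2.7624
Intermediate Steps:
P(T) = 22/T
(P(789) + 2520117)/(r(99) + 910631) = (22/789 + 2520117)/(1658 + 910631) = (22*(1/789) + 2520117)/912289 = (22/789 + 2520117)*(1/912289) = (1988372335/789)*(1/912289) = 1988372335/719796021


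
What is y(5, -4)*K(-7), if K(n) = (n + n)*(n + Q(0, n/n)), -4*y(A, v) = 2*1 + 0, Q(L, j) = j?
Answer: -42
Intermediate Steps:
y(A, v) = -½ (y(A, v) = -(2*1 + 0)/4 = -(2 + 0)/4 = -¼*2 = -½)
K(n) = 2*n*(1 + n) (K(n) = (n + n)*(n + n/n) = (2*n)*(n + 1) = (2*n)*(1 + n) = 2*n*(1 + n))
y(5, -4)*K(-7) = -(-7)*(1 - 7) = -(-7)*(-6) = -½*84 = -42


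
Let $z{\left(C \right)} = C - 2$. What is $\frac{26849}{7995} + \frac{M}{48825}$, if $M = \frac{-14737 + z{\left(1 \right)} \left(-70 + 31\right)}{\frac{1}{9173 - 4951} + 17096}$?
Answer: $\frac{6307969354477387}{1878374592200925} \approx 3.3582$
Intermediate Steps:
$z{\left(C \right)} = -2 + C$ ($z{\left(C \right)} = C - 2 = -2 + C$)
$M = - \frac{62054956}{72179313}$ ($M = \frac{-14737 + \left(-2 + 1\right) \left(-70 + 31\right)}{\frac{1}{9173 - 4951} + 17096} = \frac{-14737 - -39}{\frac{1}{4222} + 17096} = \frac{-14737 + 39}{\frac{1}{4222} + 17096} = - \frac{14698}{\frac{72179313}{4222}} = \left(-14698\right) \frac{4222}{72179313} = - \frac{62054956}{72179313} \approx -0.85973$)
$\frac{26849}{7995} + \frac{M}{48825} = \frac{26849}{7995} - \frac{62054956}{72179313 \cdot 48825} = 26849 \cdot \frac{1}{7995} - \frac{62054956}{3524154957225} = \frac{26849}{7995} - \frac{62054956}{3524154957225} = \frac{6307969354477387}{1878374592200925}$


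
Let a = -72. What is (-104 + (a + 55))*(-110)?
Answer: 13310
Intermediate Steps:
(-104 + (a + 55))*(-110) = (-104 + (-72 + 55))*(-110) = (-104 - 17)*(-110) = -121*(-110) = 13310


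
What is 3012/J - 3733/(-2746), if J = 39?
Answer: 2805513/35698 ≈ 78.590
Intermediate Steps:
3012/J - 3733/(-2746) = 3012/39 - 3733/(-2746) = 3012*(1/39) - 3733*(-1/2746) = 1004/13 + 3733/2746 = 2805513/35698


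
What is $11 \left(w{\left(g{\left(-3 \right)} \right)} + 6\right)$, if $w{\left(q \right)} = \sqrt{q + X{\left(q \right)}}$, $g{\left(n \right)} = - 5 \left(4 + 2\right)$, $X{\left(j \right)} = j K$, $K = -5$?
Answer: $66 + 22 \sqrt{30} \approx 186.5$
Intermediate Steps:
$X{\left(j \right)} = - 5 j$ ($X{\left(j \right)} = j \left(-5\right) = - 5 j$)
$g{\left(n \right)} = -30$ ($g{\left(n \right)} = \left(-5\right) 6 = -30$)
$w{\left(q \right)} = 2 \sqrt{- q}$ ($w{\left(q \right)} = \sqrt{q - 5 q} = \sqrt{- 4 q} = 2 \sqrt{- q}$)
$11 \left(w{\left(g{\left(-3 \right)} \right)} + 6\right) = 11 \left(2 \sqrt{\left(-1\right) \left(-30\right)} + 6\right) = 11 \left(2 \sqrt{30} + 6\right) = 11 \left(6 + 2 \sqrt{30}\right) = 66 + 22 \sqrt{30}$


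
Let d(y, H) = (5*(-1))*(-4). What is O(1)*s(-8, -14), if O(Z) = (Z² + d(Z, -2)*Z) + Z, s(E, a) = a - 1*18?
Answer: -704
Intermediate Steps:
s(E, a) = -18 + a (s(E, a) = a - 18 = -18 + a)
d(y, H) = 20 (d(y, H) = -5*(-4) = 20)
O(Z) = Z² + 21*Z (O(Z) = (Z² + 20*Z) + Z = Z² + 21*Z)
O(1)*s(-8, -14) = (1*(21 + 1))*(-18 - 14) = (1*22)*(-32) = 22*(-32) = -704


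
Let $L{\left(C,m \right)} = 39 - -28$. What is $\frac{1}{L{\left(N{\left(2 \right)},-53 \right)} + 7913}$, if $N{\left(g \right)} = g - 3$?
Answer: $\frac{1}{7980} \approx 0.00012531$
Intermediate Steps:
$N{\left(g \right)} = -3 + g$
$L{\left(C,m \right)} = 67$ ($L{\left(C,m \right)} = 39 + 28 = 67$)
$\frac{1}{L{\left(N{\left(2 \right)},-53 \right)} + 7913} = \frac{1}{67 + 7913} = \frac{1}{7980}$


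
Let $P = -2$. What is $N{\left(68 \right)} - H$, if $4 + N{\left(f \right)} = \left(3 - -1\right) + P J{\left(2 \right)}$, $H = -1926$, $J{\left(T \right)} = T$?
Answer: $1922$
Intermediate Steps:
$N{\left(f \right)} = -4$ ($N{\left(f \right)} = -4 + \left(\left(3 - -1\right) - 4\right) = -4 + \left(\left(3 + 1\right) - 4\right) = -4 + \left(4 - 4\right) = -4 + 0 = -4$)
$N{\left(68 \right)} - H = -4 - -1926 = -4 + 1926 = 1922$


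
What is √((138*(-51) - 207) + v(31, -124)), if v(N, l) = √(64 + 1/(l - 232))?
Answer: √(-229550580 + 178*√2027687)/178 ≈ 85.071*I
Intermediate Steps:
v(N, l) = √(64 + 1/(-232 + l))
√((138*(-51) - 207) + v(31, -124)) = √((138*(-51) - 207) + √((-14847 + 64*(-124))/(-232 - 124))) = √((-7038 - 207) + √((-14847 - 7936)/(-356))) = √(-7245 + √(-1/356*(-22783))) = √(-7245 + √(22783/356)) = √(-7245 + √2027687/178)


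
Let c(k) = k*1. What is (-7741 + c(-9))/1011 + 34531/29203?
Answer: -191412409/29524233 ≈ -6.4832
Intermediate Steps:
c(k) = k
(-7741 + c(-9))/1011 + 34531/29203 = (-7741 - 9)/1011 + 34531/29203 = -7750*1/1011 + 34531*(1/29203) = -7750/1011 + 34531/29203 = -191412409/29524233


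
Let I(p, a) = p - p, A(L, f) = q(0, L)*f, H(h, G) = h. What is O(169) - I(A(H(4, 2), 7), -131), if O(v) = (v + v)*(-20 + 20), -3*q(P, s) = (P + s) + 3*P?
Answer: 0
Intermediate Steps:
q(P, s) = -4*P/3 - s/3 (q(P, s) = -((P + s) + 3*P)/3 = -(s + 4*P)/3 = -4*P/3 - s/3)
O(v) = 0 (O(v) = (2*v)*0 = 0)
A(L, f) = -L*f/3 (A(L, f) = (-4/3*0 - L/3)*f = (0 - L/3)*f = (-L/3)*f = -L*f/3)
I(p, a) = 0
O(169) - I(A(H(4, 2), 7), -131) = 0 - 1*0 = 0 + 0 = 0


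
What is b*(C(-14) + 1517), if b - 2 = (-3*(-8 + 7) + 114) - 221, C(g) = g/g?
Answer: -154836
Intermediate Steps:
C(g) = 1
b = -102 (b = 2 + ((-3*(-8 + 7) + 114) - 221) = 2 + ((-3*(-1) + 114) - 221) = 2 + ((3 + 114) - 221) = 2 + (117 - 221) = 2 - 104 = -102)
b*(C(-14) + 1517) = -102*(1 + 1517) = -102*1518 = -154836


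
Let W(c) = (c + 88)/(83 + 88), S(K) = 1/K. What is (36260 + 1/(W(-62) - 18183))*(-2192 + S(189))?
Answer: -46707553757184463/587651463 ≈ -7.9482e+7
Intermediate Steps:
S(K) = 1/K
W(c) = 88/171 + c/171 (W(c) = (88 + c)/171 = (88 + c)*(1/171) = 88/171 + c/171)
(36260 + 1/(W(-62) - 18183))*(-2192 + S(189)) = (36260 + 1/((88/171 + (1/171)*(-62)) - 18183))*(-2192 + 1/189) = (36260 + 1/((88/171 - 62/171) - 18183))*(-2192 + 1/189) = (36260 + 1/(26/171 - 18183))*(-414287/189) = (36260 + 1/(-3109267/171))*(-414287/189) = (36260 - 171/3109267)*(-414287/189) = (112742021249/3109267)*(-414287/189) = -46707553757184463/587651463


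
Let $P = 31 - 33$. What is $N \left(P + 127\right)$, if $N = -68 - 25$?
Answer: $-11625$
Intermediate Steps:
$P = -2$ ($P = 31 - 33 = -2$)
$N = -93$
$N \left(P + 127\right) = - 93 \left(-2 + 127\right) = \left(-93\right) 125 = -11625$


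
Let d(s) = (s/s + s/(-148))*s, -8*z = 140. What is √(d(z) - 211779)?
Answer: I*√4639235861/148 ≈ 460.22*I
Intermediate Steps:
z = -35/2 (z = -⅛*140 = -35/2 ≈ -17.500)
d(s) = s*(1 - s/148) (d(s) = (1 + s*(-1/148))*s = (1 - s/148)*s = s*(1 - s/148))
√(d(z) - 211779) = √((1/148)*(-35/2)*(148 - 1*(-35/2)) - 211779) = √((1/148)*(-35/2)*(148 + 35/2) - 211779) = √((1/148)*(-35/2)*(331/2) - 211779) = √(-11585/592 - 211779) = √(-125384753/592) = I*√4639235861/148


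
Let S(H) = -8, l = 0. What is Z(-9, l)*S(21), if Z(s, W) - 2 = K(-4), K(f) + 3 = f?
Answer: 40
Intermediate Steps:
K(f) = -3 + f
Z(s, W) = -5 (Z(s, W) = 2 + (-3 - 4) = 2 - 7 = -5)
Z(-9, l)*S(21) = -5*(-8) = 40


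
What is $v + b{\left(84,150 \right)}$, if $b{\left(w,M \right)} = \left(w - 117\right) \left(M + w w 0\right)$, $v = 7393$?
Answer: $2443$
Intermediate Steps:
$b{\left(w,M \right)} = M \left(-117 + w\right)$ ($b{\left(w,M \right)} = \left(-117 + w\right) \left(M + w^{2} \cdot 0\right) = \left(-117 + w\right) \left(M + 0\right) = \left(-117 + w\right) M = M \left(-117 + w\right)$)
$v + b{\left(84,150 \right)} = 7393 + 150 \left(-117 + 84\right) = 7393 + 150 \left(-33\right) = 7393 - 4950 = 2443$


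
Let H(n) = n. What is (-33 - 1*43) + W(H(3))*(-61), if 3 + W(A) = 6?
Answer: -259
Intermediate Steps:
W(A) = 3 (W(A) = -3 + 6 = 3)
(-33 - 1*43) + W(H(3))*(-61) = (-33 - 1*43) + 3*(-61) = (-33 - 43) - 183 = -76 - 183 = -259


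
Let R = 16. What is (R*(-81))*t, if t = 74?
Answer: -95904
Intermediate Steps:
(R*(-81))*t = (16*(-81))*74 = -1296*74 = -95904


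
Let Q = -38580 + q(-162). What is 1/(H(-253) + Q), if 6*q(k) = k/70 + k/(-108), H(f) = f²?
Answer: 140/3560041 ≈ 3.9325e-5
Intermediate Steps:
q(k) = 19*k/22680 (q(k) = (k/70 + k/(-108))/6 = (k*(1/70) + k*(-1/108))/6 = (k/70 - k/108)/6 = (19*k/3780)/6 = 19*k/22680)
Q = -5401219/140 (Q = -38580 + (19/22680)*(-162) = -38580 - 19/140 = -5401219/140 ≈ -38580.)
1/(H(-253) + Q) = 1/((-253)² - 5401219/140) = 1/(64009 - 5401219/140) = 1/(3560041/140) = 140/3560041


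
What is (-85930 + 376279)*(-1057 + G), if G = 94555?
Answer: 27147050802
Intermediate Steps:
(-85930 + 376279)*(-1057 + G) = (-85930 + 376279)*(-1057 + 94555) = 290349*93498 = 27147050802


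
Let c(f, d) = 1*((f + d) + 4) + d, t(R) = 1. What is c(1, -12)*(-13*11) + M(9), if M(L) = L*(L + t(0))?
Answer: 2807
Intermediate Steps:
c(f, d) = 4 + f + 2*d (c(f, d) = 1*((d + f) + 4) + d = 1*(4 + d + f) + d = (4 + d + f) + d = 4 + f + 2*d)
M(L) = L*(1 + L) (M(L) = L*(L + 1) = L*(1 + L))
c(1, -12)*(-13*11) + M(9) = (4 + 1 + 2*(-12))*(-13*11) + 9*(1 + 9) = (4 + 1 - 24)*(-143) + 9*10 = -19*(-143) + 90 = 2717 + 90 = 2807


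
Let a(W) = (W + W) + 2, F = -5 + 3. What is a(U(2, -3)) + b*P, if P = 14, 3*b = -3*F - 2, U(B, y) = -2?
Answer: 50/3 ≈ 16.667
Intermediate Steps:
F = -2
a(W) = 2 + 2*W (a(W) = 2*W + 2 = 2 + 2*W)
b = 4/3 (b = (-3*(-2) - 2)/3 = (6 - 2)/3 = (1/3)*4 = 4/3 ≈ 1.3333)
a(U(2, -3)) + b*P = (2 + 2*(-2)) + (4/3)*14 = (2 - 4) + 56/3 = -2 + 56/3 = 50/3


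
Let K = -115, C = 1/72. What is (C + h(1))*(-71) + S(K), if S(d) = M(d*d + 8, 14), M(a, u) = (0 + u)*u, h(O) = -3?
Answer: 29377/72 ≈ 408.01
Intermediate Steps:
C = 1/72 ≈ 0.013889
M(a, u) = u**2 (M(a, u) = u*u = u**2)
S(d) = 196 (S(d) = 14**2 = 196)
(C + h(1))*(-71) + S(K) = (1/72 - 3)*(-71) + 196 = -215/72*(-71) + 196 = 15265/72 + 196 = 29377/72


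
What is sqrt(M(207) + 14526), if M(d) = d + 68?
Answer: 19*sqrt(41) ≈ 121.66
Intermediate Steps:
M(d) = 68 + d
sqrt(M(207) + 14526) = sqrt((68 + 207) + 14526) = sqrt(275 + 14526) = sqrt(14801) = 19*sqrt(41)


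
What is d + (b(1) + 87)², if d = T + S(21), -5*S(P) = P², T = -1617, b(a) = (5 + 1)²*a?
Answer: 67119/5 ≈ 13424.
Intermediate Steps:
b(a) = 36*a (b(a) = 6²*a = 36*a)
S(P) = -P²/5
d = -8526/5 (d = -1617 - ⅕*21² = -1617 - ⅕*441 = -1617 - 441/5 = -8526/5 ≈ -1705.2)
d + (b(1) + 87)² = -8526/5 + (36*1 + 87)² = -8526/5 + (36 + 87)² = -8526/5 + 123² = -8526/5 + 15129 = 67119/5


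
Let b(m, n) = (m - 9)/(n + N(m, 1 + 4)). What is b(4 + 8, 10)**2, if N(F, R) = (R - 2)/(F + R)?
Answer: 2601/29929 ≈ 0.086906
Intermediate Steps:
N(F, R) = (-2 + R)/(F + R)
b(m, n) = (-9 + m)/(n + 3/(5 + m)) (b(m, n) = (m - 9)/(n + (-2 + (1 + 4))/(m + (1 + 4))) = (-9 + m)/(n + (-2 + 5)/(m + 5)) = (-9 + m)/(n + 3/(5 + m)))
b(4 + 8, 10)**2 = ((-9 + (4 + 8))*(5 + (4 + 8))/(3 + 10*(5 + (4 + 8))))**2 = ((-9 + 12)*(5 + 12)/(3 + 10*(5 + 12)))**2 = (3*17/(3 + 10*17))**2 = (3*17/(3 + 170))**2 = (3*17/173)**2 = ((1/173)*3*17)**2 = (51/173)**2 = 2601/29929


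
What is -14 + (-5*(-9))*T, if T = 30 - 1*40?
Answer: -464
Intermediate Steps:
T = -10 (T = 30 - 40 = -10)
-14 + (-5*(-9))*T = -14 - 5*(-9)*(-10) = -14 + 45*(-10) = -14 - 450 = -464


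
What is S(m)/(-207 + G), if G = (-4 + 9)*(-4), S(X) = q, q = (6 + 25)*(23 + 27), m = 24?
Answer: -1550/227 ≈ -6.8282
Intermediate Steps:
q = 1550 (q = 31*50 = 1550)
S(X) = 1550
G = -20 (G = 5*(-4) = -20)
S(m)/(-207 + G) = 1550/(-207 - 20) = 1550/(-227) = 1550*(-1/227) = -1550/227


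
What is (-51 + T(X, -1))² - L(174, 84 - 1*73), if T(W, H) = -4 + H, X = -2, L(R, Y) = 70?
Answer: 3066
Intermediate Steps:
(-51 + T(X, -1))² - L(174, 84 - 1*73) = (-51 + (-4 - 1))² - 1*70 = (-51 - 5)² - 70 = (-56)² - 70 = 3136 - 70 = 3066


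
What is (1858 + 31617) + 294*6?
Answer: 35239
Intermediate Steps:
(1858 + 31617) + 294*6 = 33475 + 1764 = 35239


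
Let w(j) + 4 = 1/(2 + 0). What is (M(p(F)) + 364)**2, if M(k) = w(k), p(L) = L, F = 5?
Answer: 519841/4 ≈ 1.2996e+5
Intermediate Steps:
w(j) = -7/2 (w(j) = -4 + 1/(2 + 0) = -4 + 1/2 = -7/2)
M(k) = -7/2
(M(p(F)) + 364)**2 = (-7/2 + 364)**2 = (721/2)**2 = 519841/4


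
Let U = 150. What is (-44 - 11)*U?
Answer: -8250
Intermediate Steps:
(-44 - 11)*U = (-44 - 11)*150 = -55*150 = -8250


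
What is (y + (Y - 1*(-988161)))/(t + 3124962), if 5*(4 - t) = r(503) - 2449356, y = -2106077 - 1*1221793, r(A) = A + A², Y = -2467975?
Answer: -12019210/8910337 ≈ -1.3489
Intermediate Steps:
y = -3327870 (y = -2106077 - 1221793 = -3327870)
t = 2195864/5 (t = 4 - (503*(1 + 503) - 2449356)/5 = 4 - (503*504 - 2449356)/5 = 4 - (253512 - 2449356)/5 = 4 - ⅕*(-2195844) = 4 + 2195844/5 = 2195864/5 ≈ 4.3917e+5)
(y + (Y - 1*(-988161)))/(t + 3124962) = (-3327870 + (-2467975 - 1*(-988161)))/(2195864/5 + 3124962) = (-3327870 + (-2467975 + 988161))/(17820674/5) = (-3327870 - 1479814)*(5/17820674) = -4807684*5/17820674 = -12019210/8910337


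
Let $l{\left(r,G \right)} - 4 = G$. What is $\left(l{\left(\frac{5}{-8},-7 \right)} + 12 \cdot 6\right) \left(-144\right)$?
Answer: $-9936$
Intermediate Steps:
$l{\left(r,G \right)} = 4 + G$
$\left(l{\left(\frac{5}{-8},-7 \right)} + 12 \cdot 6\right) \left(-144\right) = \left(\left(4 - 7\right) + 12 \cdot 6\right) \left(-144\right) = \left(-3 + 72\right) \left(-144\right) = 69 \left(-144\right) = -9936$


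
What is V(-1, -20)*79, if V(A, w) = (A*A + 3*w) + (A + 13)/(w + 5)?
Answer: -23621/5 ≈ -4724.2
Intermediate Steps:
V(A, w) = A² + 3*w + (13 + A)/(5 + w) (V(A, w) = (A² + 3*w) + (13 + A)/(5 + w) = A² + 3*w + (13 + A)/(5 + w))
V(-1, -20)*79 = ((13 - 1 + 3*(-20)² + 5*(-1)² + 15*(-20) - 20*(-1)²)/(5 - 20))*79 = ((13 - 1 + 3*400 + 5*1 - 300 - 20*1)/(-15))*79 = -(13 - 1 + 1200 + 5 - 300 - 20)/15*79 = -1/15*897*79 = -299/5*79 = -23621/5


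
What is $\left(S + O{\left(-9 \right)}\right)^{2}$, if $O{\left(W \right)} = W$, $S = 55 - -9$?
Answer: $3025$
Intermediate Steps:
$S = 64$ ($S = 55 + 9 = 64$)
$\left(S + O{\left(-9 \right)}\right)^{2} = \left(64 - 9\right)^{2} = 55^{2} = 3025$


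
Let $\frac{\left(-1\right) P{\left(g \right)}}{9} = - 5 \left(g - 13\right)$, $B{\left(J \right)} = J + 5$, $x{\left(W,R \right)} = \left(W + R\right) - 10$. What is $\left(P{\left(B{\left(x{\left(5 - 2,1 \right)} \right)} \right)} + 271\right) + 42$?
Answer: $-317$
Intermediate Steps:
$x{\left(W,R \right)} = -10 + R + W$ ($x{\left(W,R \right)} = \left(R + W\right) - 10 = -10 + R + W$)
$B{\left(J \right)} = 5 + J$
$P{\left(g \right)} = -585 + 45 g$ ($P{\left(g \right)} = - 9 \left(- 5 \left(g - 13\right)\right) = - 9 \left(- 5 \left(-13 + g\right)\right) = - 9 \left(65 - 5 g\right) = -585 + 45 g$)
$\left(P{\left(B{\left(x{\left(5 - 2,1 \right)} \right)} \right)} + 271\right) + 42 = \left(\left(-585 + 45 \left(5 + \left(-10 + 1 + \left(5 - 2\right)\right)\right)\right) + 271\right) + 42 = \left(\left(-585 + 45 \left(5 + \left(-10 + 1 + 3\right)\right)\right) + 271\right) + 42 = \left(\left(-585 + 45 \left(5 - 6\right)\right) + 271\right) + 42 = \left(\left(-585 + 45 \left(-1\right)\right) + 271\right) + 42 = \left(\left(-585 - 45\right) + 271\right) + 42 = \left(-630 + 271\right) + 42 = -359 + 42 = -317$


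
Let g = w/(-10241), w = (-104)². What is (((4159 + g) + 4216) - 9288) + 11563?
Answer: 109055834/10241 ≈ 10649.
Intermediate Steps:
w = 10816
g = -10816/10241 (g = 10816/(-10241) = 10816*(-1/10241) = -10816/10241 ≈ -1.0561)
(((4159 + g) + 4216) - 9288) + 11563 = (((4159 - 10816/10241) + 4216) - 9288) + 11563 = ((42581503/10241 + 4216) - 9288) + 11563 = (85757559/10241 - 9288) + 11563 = -9360849/10241 + 11563 = 109055834/10241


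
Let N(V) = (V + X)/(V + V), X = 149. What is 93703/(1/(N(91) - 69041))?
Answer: -588699498533/91 ≈ -6.4692e+9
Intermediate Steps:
N(V) = (149 + V)/(2*V) (N(V) = (V + 149)/(V + V) = (149 + V)/((2*V)) = (149 + V)*(1/(2*V)) = (149 + V)/(2*V))
93703/(1/(N(91) - 69041)) = 93703/(1/((1/2)*(149 + 91)/91 - 69041)) = 93703/(1/((1/2)*(1/91)*240 - 69041)) = 93703/(1/(120/91 - 69041)) = 93703/(1/(-6282611/91)) = 93703/(-91/6282611) = 93703*(-6282611/91) = -588699498533/91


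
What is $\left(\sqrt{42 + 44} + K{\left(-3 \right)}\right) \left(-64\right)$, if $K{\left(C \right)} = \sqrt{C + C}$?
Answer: $- 64 \sqrt{86} - 64 i \sqrt{6} \approx -593.51 - 156.77 i$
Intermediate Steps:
$K{\left(C \right)} = \sqrt{2} \sqrt{C}$ ($K{\left(C \right)} = \sqrt{2 C} = \sqrt{2} \sqrt{C}$)
$\left(\sqrt{42 + 44} + K{\left(-3 \right)}\right) \left(-64\right) = \left(\sqrt{42 + 44} + \sqrt{2} \sqrt{-3}\right) \left(-64\right) = \left(\sqrt{86} + \sqrt{2} i \sqrt{3}\right) \left(-64\right) = \left(\sqrt{86} + i \sqrt{6}\right) \left(-64\right) = - 64 \sqrt{86} - 64 i \sqrt{6}$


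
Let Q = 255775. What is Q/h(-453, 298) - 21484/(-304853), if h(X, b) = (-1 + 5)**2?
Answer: 77974119819/4877648 ≈ 15986.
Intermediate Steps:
h(X, b) = 16 (h(X, b) = 4**2 = 16)
Q/h(-453, 298) - 21484/(-304853) = 255775/16 - 21484/(-304853) = 255775*(1/16) - 21484*(-1/304853) = 255775/16 + 21484/304853 = 77974119819/4877648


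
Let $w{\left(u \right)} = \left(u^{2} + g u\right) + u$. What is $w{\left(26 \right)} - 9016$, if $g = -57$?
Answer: $-9796$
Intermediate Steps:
$w{\left(u \right)} = u^{2} - 56 u$ ($w{\left(u \right)} = \left(u^{2} - 57 u\right) + u = u^{2} - 56 u$)
$w{\left(26 \right)} - 9016 = 26 \left(-56 + 26\right) - 9016 = 26 \left(-30\right) - 9016 = -780 - 9016 = -9796$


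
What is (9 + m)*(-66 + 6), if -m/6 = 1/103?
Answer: -55260/103 ≈ -536.50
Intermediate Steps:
m = -6/103 ≈ -0.058252
(9 + m)*(-66 + 6) = (9 - 6/103)*(-66 + 6) = (921/103)*(-60) = -55260/103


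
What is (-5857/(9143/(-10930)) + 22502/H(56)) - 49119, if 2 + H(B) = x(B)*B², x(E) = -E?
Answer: -33813417584556/802837687 ≈ -42117.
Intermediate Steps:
H(B) = -2 - B³ (H(B) = -2 + (-B)*B² = -2 - B³)
(-5857/(9143/(-10930)) + 22502/H(56)) - 49119 = (-5857/(9143/(-10930)) + 22502/(-2 - 1*56³)) - 49119 = (-5857/(9143*(-1/10930)) + 22502/(-2 - 1*175616)) - 49119 = (-5857/(-9143/10930) + 22502/(-2 - 175616)) - 49119 = (-5857*(-10930/9143) + 22502/(-175618)) - 49119 = (64017010/9143 + 22502*(-1/175618)) - 49119 = (64017010/9143 - 11251/87809) - 49119 = 5621166763197/802837687 - 49119 = -33813417584556/802837687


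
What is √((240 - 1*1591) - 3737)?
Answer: 4*I*√318 ≈ 71.33*I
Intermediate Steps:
√((240 - 1*1591) - 3737) = √((240 - 1591) - 3737) = √(-1351 - 3737) = √(-5088) = 4*I*√318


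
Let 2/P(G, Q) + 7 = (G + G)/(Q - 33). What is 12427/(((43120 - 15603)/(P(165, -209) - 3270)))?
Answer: -1869406037/1265782 ≈ -1476.9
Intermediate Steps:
P(G, Q) = 2/(-7 + 2*G/(-33 + Q)) (P(G, Q) = 2/(-7 + (G + G)/(Q - 33)) = 2/(-7 + (2*G)/(-33 + Q)) = 2/(-7 + 2*G/(-33 + Q)))
12427/(((43120 - 15603)/(P(165, -209) - 3270))) = 12427/(((43120 - 15603)/(2*(-33 - 209)/(231 - 7*(-209) + 2*165) - 3270))) = 12427/((27517/(2*(-242)/(231 + 1463 + 330) - 3270))) = 12427/((27517/(2*(-242)/2024 - 3270))) = 12427/((27517/(2*(1/2024)*(-242) - 3270))) = 12427/((27517/(-11/46 - 3270))) = 12427/((27517/(-150431/46))) = 12427/((27517*(-46/150431))) = 12427/(-1265782/150431) = 12427*(-150431/1265782) = -1869406037/1265782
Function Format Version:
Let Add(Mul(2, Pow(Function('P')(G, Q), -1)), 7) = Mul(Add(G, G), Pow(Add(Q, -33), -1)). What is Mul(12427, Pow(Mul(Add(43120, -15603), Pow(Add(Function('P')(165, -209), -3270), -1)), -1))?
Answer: Rational(-1869406037, 1265782) ≈ -1476.9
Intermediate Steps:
Function('P')(G, Q) = Mul(2, Pow(Add(-7, Mul(2, G, Pow(Add(-33, Q), -1))), -1)) (Function('P')(G, Q) = Mul(2, Pow(Add(-7, Mul(Add(G, G), Pow(Add(Q, -33), -1))), -1)) = Mul(2, Pow(Add(-7, Mul(Mul(2, G), Pow(Add(-33, Q), -1))), -1)) = Mul(2, Pow(Add(-7, Mul(2, G, Pow(Add(-33, Q), -1))), -1)))
Mul(12427, Pow(Mul(Add(43120, -15603), Pow(Add(Function('P')(165, -209), -3270), -1)), -1)) = Mul(12427, Pow(Mul(Add(43120, -15603), Pow(Add(Mul(2, Pow(Add(231, Mul(-7, -209), Mul(2, 165)), -1), Add(-33, -209)), -3270), -1)), -1)) = Mul(12427, Pow(Mul(27517, Pow(Add(Mul(2, Pow(Add(231, 1463, 330), -1), -242), -3270), -1)), -1)) = Mul(12427, Pow(Mul(27517, Pow(Add(Mul(2, Pow(2024, -1), -242), -3270), -1)), -1)) = Mul(12427, Pow(Mul(27517, Pow(Add(Mul(2, Rational(1, 2024), -242), -3270), -1)), -1)) = Mul(12427, Pow(Mul(27517, Pow(Add(Rational(-11, 46), -3270), -1)), -1)) = Mul(12427, Pow(Mul(27517, Pow(Rational(-150431, 46), -1)), -1)) = Mul(12427, Pow(Mul(27517, Rational(-46, 150431)), -1)) = Mul(12427, Pow(Rational(-1265782, 150431), -1)) = Mul(12427, Rational(-150431, 1265782)) = Rational(-1869406037, 1265782)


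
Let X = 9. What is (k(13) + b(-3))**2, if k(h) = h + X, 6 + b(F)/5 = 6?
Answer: 484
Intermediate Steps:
b(F) = 0 (b(F) = -30 + 5*6 = -30 + 30 = 0)
k(h) = 9 + h (k(h) = h + 9 = 9 + h)
(k(13) + b(-3))**2 = ((9 + 13) + 0)**2 = (22 + 0)**2 = 22**2 = 484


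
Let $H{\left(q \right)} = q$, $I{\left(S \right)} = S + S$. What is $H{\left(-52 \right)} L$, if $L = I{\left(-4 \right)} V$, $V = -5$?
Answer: $-2080$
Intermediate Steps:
$I{\left(S \right)} = 2 S$
$L = 40$ ($L = 2 \left(-4\right) \left(-5\right) = \left(-8\right) \left(-5\right) = 40$)
$H{\left(-52 \right)} L = \left(-52\right) 40 = -2080$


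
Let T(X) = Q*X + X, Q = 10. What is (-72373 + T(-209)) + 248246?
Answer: 173574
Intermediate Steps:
T(X) = 11*X (T(X) = 10*X + X = 11*X)
(-72373 + T(-209)) + 248246 = (-72373 + 11*(-209)) + 248246 = (-72373 - 2299) + 248246 = -74672 + 248246 = 173574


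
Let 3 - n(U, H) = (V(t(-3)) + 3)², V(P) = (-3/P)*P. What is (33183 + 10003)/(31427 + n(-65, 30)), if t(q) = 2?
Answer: 21593/15715 ≈ 1.3740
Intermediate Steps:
V(P) = -3
n(U, H) = 3 (n(U, H) = 3 - (-3 + 3)² = 3 - 1*0² = 3 - 1*0 = 3 + 0 = 3)
(33183 + 10003)/(31427 + n(-65, 30)) = (33183 + 10003)/(31427 + 3) = 43186/31430 = 43186*(1/31430) = 21593/15715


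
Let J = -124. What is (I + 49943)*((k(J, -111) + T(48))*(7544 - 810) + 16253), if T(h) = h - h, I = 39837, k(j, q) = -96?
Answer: -56580343580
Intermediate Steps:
T(h) = 0
(I + 49943)*((k(J, -111) + T(48))*(7544 - 810) + 16253) = (39837 + 49943)*((-96 + 0)*(7544 - 810) + 16253) = 89780*(-96*6734 + 16253) = 89780*(-646464 + 16253) = 89780*(-630211) = -56580343580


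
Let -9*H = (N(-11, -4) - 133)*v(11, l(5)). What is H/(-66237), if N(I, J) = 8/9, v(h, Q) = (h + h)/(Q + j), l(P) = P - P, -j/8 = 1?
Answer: 13079/21460788 ≈ 0.00060944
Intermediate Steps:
j = -8 (j = -8*1 = -8)
l(P) = 0
v(h, Q) = 2*h/(-8 + Q) (v(h, Q) = (h + h)/(Q - 8) = (2*h)/(-8 + Q) = 2*h/(-8 + Q))
N(I, J) = 8/9 (N(I, J) = 8*(⅑) = 8/9)
H = -13079/324 (H = -(8/9 - 133)*2*11/(-8 + 0)/9 = -(-1189)*2*11/(-8)/81 = -(-1189)*2*11*(-⅛)/81 = -(-1189)*(-11)/(81*4) = -⅑*13079/36 = -13079/324 ≈ -40.367)
H/(-66237) = -13079/324/(-66237) = -13079/324*(-1/66237) = 13079/21460788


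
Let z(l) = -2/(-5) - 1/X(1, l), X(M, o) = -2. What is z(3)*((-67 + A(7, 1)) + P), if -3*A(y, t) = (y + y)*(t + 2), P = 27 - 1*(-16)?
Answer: -171/5 ≈ -34.200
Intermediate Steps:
P = 43 (P = 27 + 16 = 43)
A(y, t) = -2*y*(2 + t)/3 (A(y, t) = -(y + y)*(t + 2)/3 = -2*y*(2 + t)/3)
z(l) = 9/10 (z(l) = -2/(-5) - 1/(-2) = -2*(-⅕) - 1*(-½) = ⅖ + ½ = 9/10)
z(3)*((-67 + A(7, 1)) + P) = 9*((-67 - ⅔*7*(2 + 1)) + 43)/10 = 9*((-67 - ⅔*7*3) + 43)/10 = 9*((-67 - 14) + 43)/10 = 9*(-81 + 43)/10 = (9/10)*(-38) = -171/5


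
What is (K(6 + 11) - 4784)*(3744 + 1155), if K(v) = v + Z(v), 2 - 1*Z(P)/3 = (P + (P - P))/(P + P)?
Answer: -46662975/2 ≈ -2.3331e+7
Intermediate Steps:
Z(P) = 9/2 (Z(P) = 6 - 3*(P + (P - P))/(P + P) = 6 - 3*(P + 0)/(2*P) = 6 - 3*P*1/(2*P) = 6 - 3*1/2 = 6 - 3/2 = 9/2)
K(v) = 9/2 + v (K(v) = v + 9/2 = 9/2 + v)
(K(6 + 11) - 4784)*(3744 + 1155) = ((9/2 + (6 + 11)) - 4784)*(3744 + 1155) = ((9/2 + 17) - 4784)*4899 = (43/2 - 4784)*4899 = -9525/2*4899 = -46662975/2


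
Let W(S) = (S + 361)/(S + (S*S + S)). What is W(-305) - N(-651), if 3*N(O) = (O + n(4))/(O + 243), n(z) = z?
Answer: -19907987/37705320 ≈ -0.52799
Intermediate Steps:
W(S) = (361 + S)/(S² + 2*S) (W(S) = (361 + S)/(S + (S² + S)) = (361 + S)/(S + (S + S²)) = (361 + S)/(S² + 2*S))
N(O) = (4 + O)/(3*(243 + O)) (N(O) = ((O + 4)/(O + 243))/3 = ((4 + O)/(243 + O))/3 = (4 + O)/(3*(243 + O)))
W(-305) - N(-651) = (361 - 305)/((-305)*(2 - 305)) - (4 - 651)/(3*(243 - 651)) = -1/305*56/(-303) - (-647)/(3*(-408)) = -1/305*(-1/303)*56 - (-1)*(-647)/(3*408) = 56/92415 - 1*647/1224 = 56/92415 - 647/1224 = -19907987/37705320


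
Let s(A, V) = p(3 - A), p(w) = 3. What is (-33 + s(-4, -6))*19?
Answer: -570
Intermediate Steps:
s(A, V) = 3
(-33 + s(-4, -6))*19 = (-33 + 3)*19 = -30*19 = -570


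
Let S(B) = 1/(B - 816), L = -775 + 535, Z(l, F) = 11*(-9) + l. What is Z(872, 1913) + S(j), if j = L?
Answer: 816287/1056 ≈ 773.00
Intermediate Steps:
Z(l, F) = -99 + l
L = -240
j = -240
S(B) = 1/(-816 + B)
Z(872, 1913) + S(j) = (-99 + 872) + 1/(-816 - 240) = 773 + 1/(-1056) = 773 - 1/1056 = 816287/1056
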